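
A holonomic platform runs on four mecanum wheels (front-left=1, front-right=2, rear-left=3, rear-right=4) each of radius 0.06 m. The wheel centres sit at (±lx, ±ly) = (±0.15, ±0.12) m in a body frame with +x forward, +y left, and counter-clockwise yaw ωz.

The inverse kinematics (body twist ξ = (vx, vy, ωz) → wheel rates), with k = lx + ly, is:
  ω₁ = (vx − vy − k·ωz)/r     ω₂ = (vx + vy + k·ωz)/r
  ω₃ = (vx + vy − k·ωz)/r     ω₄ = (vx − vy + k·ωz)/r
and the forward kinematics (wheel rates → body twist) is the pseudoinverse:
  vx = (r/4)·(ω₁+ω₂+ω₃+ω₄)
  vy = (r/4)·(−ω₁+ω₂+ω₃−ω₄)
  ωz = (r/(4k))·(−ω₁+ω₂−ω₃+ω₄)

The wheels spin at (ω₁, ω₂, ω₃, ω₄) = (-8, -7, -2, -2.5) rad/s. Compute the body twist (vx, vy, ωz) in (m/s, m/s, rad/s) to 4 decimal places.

(-0.2925, 0.0225, 0.0278)

k = lx + ly = 0.15 + 0.12 = 0.2700
ω₁+ω₂+ω₃+ω₄ = -19.5000  →  vx = (0.06/4)·-19.5000 = -0.2925
−ω₁+ω₂+ω₃−ω₄ = 1.5000  →  vy = (0.06/4)·1.5000 = 0.0225
−ω₁+ω₂−ω₃+ω₄ = 0.5000  →  ωz = (0.06/1.0800)·0.5000 = 0.0278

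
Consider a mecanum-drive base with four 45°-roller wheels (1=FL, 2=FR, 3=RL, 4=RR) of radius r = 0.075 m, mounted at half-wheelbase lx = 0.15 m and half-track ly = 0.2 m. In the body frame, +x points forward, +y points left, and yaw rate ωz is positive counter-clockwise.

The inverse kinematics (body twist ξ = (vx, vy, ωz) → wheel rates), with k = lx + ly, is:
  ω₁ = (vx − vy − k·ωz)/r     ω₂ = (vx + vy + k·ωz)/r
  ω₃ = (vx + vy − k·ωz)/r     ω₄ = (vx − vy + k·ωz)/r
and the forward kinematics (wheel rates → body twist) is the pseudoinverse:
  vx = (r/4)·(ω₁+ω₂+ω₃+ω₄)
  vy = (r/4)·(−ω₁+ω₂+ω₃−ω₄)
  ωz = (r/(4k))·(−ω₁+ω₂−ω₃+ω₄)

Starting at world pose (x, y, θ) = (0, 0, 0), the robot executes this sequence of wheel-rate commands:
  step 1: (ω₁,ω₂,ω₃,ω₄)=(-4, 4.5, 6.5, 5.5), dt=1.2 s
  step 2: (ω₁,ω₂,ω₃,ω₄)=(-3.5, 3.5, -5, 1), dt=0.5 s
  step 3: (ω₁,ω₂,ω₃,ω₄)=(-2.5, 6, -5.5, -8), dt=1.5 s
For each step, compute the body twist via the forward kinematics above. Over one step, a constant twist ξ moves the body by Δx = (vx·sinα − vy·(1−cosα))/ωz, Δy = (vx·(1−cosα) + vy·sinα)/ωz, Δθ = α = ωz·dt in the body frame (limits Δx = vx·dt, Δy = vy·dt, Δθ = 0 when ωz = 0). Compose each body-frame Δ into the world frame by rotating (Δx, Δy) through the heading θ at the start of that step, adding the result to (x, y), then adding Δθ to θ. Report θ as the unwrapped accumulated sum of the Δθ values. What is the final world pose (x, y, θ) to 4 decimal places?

step 1: ξ=(vx,vy,ωz)=(0.2344, 0.1781, 0.4018), dt=1.2 → body Δ=(0.2199, 0.2721, 0.4821) → world pose (0.2199, 0.2721, 0.4821)
step 2: ξ=(vx,vy,ωz)=(-0.0750, 0.0188, 0.6964), dt=0.5 → body Δ=(-0.0384, 0.0027, 0.3482) → world pose (0.1847, 0.2567, 0.8304)
step 3: ξ=(vx,vy,ωz)=(-0.1875, 0.2062, 0.3214), dt=1.5 → body Δ=(-0.3436, 0.2310, 0.4821) → world pose (-0.2177, 0.1589, 1.3125)

(-0.2177, 0.1589, 1.3125)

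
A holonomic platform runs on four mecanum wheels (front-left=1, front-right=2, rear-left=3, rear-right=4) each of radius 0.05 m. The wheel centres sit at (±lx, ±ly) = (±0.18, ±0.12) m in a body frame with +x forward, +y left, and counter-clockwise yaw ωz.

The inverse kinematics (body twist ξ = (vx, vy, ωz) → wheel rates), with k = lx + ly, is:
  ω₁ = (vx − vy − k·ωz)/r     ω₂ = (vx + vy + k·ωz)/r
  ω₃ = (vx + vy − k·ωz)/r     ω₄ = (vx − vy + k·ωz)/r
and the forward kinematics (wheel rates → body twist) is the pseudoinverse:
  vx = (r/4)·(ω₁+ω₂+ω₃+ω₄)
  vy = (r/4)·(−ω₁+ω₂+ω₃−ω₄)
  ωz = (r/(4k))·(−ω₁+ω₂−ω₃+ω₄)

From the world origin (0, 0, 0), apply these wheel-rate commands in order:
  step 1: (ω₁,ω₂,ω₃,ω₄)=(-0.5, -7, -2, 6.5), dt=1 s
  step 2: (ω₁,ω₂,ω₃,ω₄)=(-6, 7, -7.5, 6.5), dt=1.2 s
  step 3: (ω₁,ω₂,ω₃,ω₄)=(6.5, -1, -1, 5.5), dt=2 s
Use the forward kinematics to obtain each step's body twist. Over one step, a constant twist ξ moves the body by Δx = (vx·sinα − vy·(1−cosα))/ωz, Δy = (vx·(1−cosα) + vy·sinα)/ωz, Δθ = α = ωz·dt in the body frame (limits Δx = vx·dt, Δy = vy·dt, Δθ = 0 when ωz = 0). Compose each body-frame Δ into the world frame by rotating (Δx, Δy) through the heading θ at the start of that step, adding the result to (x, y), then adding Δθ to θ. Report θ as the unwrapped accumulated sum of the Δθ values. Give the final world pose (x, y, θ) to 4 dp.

(0.3687, -0.0153, 1.3500)

step 1: ξ=(vx,vy,ωz)=(-0.0375, -0.1875, 0.0833), dt=1.0 → body Δ=(-0.0296, -0.1888, 0.0833) → world pose (-0.0296, -0.1888, 0.0833)
step 2: ξ=(vx,vy,ωz)=(0.0000, -0.0125, 1.1250), dt=1.2 → body Δ=(0.0087, -0.0108, 1.3500) → world pose (-0.0201, -0.1989, 1.4333)
step 3: ξ=(vx,vy,ωz)=(0.1250, -0.1750, -0.0417), dt=2.0 → body Δ=(0.2351, -0.3600, -0.0833) → world pose (0.3687, -0.0153, 1.3500)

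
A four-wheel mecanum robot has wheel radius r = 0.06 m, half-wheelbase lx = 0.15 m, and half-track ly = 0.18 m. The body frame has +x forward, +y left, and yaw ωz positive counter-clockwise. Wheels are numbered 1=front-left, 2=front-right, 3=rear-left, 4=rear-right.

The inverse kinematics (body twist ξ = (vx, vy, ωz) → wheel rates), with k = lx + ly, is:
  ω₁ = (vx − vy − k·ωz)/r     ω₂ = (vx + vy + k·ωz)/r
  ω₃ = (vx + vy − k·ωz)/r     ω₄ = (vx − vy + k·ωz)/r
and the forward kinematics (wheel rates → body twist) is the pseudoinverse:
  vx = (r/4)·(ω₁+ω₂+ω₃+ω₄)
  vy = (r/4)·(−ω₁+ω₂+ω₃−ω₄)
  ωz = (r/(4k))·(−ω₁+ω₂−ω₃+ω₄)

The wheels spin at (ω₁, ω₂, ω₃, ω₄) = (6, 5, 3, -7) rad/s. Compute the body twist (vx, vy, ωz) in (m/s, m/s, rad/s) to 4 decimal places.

k = lx + ly = 0.15 + 0.18 = 0.3300
ω₁+ω₂+ω₃+ω₄ = 7.0000  →  vx = (0.06/4)·7.0000 = 0.1050
−ω₁+ω₂+ω₃−ω₄ = 9.0000  →  vy = (0.06/4)·9.0000 = 0.1350
−ω₁+ω₂−ω₃+ω₄ = -11.0000  →  ωz = (0.06/1.3200)·-11.0000 = -0.5000

(0.1050, 0.1350, -0.5000)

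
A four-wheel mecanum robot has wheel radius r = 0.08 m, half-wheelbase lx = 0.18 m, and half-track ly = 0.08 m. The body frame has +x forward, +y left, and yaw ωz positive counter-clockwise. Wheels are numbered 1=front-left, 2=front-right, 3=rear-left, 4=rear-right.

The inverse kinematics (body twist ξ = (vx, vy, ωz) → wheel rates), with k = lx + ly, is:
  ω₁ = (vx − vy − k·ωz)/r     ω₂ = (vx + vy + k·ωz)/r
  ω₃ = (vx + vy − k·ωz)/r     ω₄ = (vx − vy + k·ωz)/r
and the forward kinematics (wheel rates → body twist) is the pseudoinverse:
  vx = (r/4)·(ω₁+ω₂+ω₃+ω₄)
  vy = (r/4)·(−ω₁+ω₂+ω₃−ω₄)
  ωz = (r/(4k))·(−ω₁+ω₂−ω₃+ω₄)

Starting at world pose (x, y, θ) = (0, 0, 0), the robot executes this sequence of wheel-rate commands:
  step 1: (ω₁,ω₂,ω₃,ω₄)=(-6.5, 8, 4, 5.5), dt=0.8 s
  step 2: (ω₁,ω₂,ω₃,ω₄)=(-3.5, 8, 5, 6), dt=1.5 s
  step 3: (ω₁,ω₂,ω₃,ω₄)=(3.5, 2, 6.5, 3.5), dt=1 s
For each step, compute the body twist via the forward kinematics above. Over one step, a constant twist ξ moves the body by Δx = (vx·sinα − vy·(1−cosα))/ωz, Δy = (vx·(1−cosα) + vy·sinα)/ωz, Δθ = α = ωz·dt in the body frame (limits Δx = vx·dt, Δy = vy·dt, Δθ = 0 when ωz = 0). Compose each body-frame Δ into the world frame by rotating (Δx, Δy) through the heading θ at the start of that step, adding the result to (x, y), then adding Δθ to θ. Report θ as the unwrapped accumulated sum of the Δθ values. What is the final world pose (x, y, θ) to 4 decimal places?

step 1: ξ=(vx,vy,ωz)=(0.2200, 0.2600, 1.2308), dt=0.8 → body Δ=(0.0545, 0.2559, 0.9846) → world pose (0.0545, 0.2559, 0.9846)
step 2: ξ=(vx,vy,ωz)=(0.3100, 0.2100, 0.9615), dt=1.5 → body Δ=(0.1293, 0.4977, 1.4423) → world pose (-0.2885, 0.6389, 2.4269)
step 3: ξ=(vx,vy,ωz)=(0.3100, 0.0300, -0.3462), dt=1.0 → body Δ=(0.3090, -0.0237, -0.3462) → world pose (-0.5064, 0.8593, 2.0808)

(-0.5064, 0.8593, 2.0808)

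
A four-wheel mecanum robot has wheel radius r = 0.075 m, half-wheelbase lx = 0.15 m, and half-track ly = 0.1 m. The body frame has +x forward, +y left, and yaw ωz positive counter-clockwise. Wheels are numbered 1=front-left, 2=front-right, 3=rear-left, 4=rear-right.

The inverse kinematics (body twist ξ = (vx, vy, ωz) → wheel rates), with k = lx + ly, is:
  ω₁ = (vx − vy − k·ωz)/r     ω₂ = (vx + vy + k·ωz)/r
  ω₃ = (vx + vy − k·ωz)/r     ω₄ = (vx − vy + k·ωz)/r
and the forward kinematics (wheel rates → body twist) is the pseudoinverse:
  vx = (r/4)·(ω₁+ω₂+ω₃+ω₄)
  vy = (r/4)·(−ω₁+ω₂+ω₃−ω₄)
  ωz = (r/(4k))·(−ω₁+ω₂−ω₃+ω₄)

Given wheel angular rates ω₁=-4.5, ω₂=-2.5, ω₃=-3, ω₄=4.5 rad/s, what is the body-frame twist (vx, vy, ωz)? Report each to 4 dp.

k = lx + ly = 0.15 + 0.1 = 0.2500
ω₁+ω₂+ω₃+ω₄ = -5.5000  →  vx = (0.075/4)·-5.5000 = -0.1031
−ω₁+ω₂+ω₃−ω₄ = -5.5000  →  vy = (0.075/4)·-5.5000 = -0.1031
−ω₁+ω₂−ω₃+ω₄ = 9.5000  →  ωz = (0.075/1.0000)·9.5000 = 0.7125

(-0.1031, -0.1031, 0.7125)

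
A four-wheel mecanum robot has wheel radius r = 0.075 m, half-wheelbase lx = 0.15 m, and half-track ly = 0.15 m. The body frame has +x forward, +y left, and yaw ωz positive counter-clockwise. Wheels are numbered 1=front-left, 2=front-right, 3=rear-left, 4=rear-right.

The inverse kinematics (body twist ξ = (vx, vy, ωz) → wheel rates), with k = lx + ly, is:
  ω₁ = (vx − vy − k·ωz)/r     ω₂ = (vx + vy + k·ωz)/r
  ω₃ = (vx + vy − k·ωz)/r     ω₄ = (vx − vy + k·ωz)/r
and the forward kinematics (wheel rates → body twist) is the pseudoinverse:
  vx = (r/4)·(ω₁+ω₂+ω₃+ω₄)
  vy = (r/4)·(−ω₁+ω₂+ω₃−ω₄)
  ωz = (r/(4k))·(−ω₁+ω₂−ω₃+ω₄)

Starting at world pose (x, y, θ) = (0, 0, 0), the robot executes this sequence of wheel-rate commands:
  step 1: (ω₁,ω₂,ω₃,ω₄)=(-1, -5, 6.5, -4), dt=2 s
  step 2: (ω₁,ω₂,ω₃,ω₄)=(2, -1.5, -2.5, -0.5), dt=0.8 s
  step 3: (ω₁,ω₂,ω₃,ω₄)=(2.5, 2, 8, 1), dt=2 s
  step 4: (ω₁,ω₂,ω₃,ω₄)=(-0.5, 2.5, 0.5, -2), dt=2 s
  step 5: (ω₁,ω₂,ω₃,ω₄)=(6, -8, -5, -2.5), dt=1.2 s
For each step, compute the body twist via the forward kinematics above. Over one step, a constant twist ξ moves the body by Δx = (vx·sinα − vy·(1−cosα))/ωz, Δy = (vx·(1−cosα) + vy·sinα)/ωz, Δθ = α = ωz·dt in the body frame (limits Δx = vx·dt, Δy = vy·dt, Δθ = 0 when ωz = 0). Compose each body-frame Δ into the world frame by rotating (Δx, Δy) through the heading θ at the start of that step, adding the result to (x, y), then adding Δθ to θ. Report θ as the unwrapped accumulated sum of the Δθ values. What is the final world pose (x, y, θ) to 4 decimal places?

step 1: ξ=(vx,vy,ωz)=(-0.0656, 0.1219, -0.9062), dt=2.0 → body Δ=(0.0964, 0.2203, -1.8125) → world pose (0.0964, 0.2203, -1.8125)
step 2: ξ=(vx,vy,ωz)=(-0.0469, -0.1031, -0.0938), dt=0.8 → body Δ=(-0.0406, -0.0810, -0.0750) → world pose (0.0274, 0.2791, -1.8875)
step 3: ξ=(vx,vy,ωz)=(0.2531, 0.1219, -0.4688), dt=2.0 → body Δ=(0.5414, -0.0108, -0.9375) → world pose (-0.1515, -0.2320, -2.8250)
step 4: ξ=(vx,vy,ωz)=(0.0094, 0.1031, 0.0312), dt=2.0 → body Δ=(0.0123, 0.2067, 0.0625) → world pose (-0.0988, -0.4323, -2.7625)
step 5: ξ=(vx,vy,ωz)=(-0.1781, -0.3094, -0.7188), dt=1.2 → body Δ=(-0.3386, -0.2403, -0.8625) → world pose (0.1268, -0.0837, -3.6250)

(0.1268, -0.0837, -3.6250)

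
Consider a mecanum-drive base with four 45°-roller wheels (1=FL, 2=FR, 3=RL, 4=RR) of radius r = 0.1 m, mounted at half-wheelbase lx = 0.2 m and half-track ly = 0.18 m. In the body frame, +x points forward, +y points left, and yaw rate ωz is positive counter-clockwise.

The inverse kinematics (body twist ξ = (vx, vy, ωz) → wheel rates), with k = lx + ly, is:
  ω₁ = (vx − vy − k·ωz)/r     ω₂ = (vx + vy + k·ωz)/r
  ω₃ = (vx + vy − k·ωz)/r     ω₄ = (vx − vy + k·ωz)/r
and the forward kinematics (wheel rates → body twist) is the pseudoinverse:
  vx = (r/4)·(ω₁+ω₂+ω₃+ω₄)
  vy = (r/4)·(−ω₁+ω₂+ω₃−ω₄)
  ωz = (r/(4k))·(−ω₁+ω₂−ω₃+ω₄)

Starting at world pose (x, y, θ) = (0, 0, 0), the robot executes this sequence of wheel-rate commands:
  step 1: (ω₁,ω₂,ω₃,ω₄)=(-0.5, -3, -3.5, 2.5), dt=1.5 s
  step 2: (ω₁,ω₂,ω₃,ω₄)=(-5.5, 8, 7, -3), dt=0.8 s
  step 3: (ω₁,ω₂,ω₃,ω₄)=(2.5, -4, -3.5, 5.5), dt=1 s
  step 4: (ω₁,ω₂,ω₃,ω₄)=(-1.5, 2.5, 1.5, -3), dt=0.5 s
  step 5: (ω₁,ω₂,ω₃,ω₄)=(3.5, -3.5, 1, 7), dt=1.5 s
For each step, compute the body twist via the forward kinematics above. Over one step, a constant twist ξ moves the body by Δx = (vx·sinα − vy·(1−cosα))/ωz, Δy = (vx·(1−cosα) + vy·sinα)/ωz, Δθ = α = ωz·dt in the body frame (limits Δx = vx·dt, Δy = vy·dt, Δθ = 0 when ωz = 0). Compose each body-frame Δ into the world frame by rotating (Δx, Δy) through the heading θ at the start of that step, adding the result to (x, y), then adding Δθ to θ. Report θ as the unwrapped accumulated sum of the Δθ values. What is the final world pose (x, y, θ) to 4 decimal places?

(0.4973, -0.3106, 0.5789)

step 1: ξ=(vx,vy,ωz)=(-0.1125, -0.2125, 0.2303), dt=1.5 → body Δ=(-0.1109, -0.3413, 0.3454) → world pose (-0.1109, -0.3413, 0.3454)
step 2: ξ=(vx,vy,ωz)=(0.1625, 0.5875, 0.2303), dt=0.8 → body Δ=(0.0861, 0.4793, 0.1842) → world pose (-0.1922, 0.1388, 0.5296)
step 3: ξ=(vx,vy,ωz)=(0.0125, -0.3875, 0.1645), dt=1.0 → body Δ=(0.0442, -0.3847, 0.1645) → world pose (0.0404, -0.1708, 0.6941)
step 4: ξ=(vx,vy,ωz)=(-0.0125, 0.2125, -0.0329), dt=0.5 → body Δ=(-0.0054, 0.1063, -0.0164) → world pose (-0.0318, -0.0926, 0.6776)
step 5: ξ=(vx,vy,ωz)=(0.2000, -0.3250, -0.0658), dt=1.5 → body Δ=(0.2755, -0.5015, -0.0987) → world pose (0.4973, -0.3106, 0.5789)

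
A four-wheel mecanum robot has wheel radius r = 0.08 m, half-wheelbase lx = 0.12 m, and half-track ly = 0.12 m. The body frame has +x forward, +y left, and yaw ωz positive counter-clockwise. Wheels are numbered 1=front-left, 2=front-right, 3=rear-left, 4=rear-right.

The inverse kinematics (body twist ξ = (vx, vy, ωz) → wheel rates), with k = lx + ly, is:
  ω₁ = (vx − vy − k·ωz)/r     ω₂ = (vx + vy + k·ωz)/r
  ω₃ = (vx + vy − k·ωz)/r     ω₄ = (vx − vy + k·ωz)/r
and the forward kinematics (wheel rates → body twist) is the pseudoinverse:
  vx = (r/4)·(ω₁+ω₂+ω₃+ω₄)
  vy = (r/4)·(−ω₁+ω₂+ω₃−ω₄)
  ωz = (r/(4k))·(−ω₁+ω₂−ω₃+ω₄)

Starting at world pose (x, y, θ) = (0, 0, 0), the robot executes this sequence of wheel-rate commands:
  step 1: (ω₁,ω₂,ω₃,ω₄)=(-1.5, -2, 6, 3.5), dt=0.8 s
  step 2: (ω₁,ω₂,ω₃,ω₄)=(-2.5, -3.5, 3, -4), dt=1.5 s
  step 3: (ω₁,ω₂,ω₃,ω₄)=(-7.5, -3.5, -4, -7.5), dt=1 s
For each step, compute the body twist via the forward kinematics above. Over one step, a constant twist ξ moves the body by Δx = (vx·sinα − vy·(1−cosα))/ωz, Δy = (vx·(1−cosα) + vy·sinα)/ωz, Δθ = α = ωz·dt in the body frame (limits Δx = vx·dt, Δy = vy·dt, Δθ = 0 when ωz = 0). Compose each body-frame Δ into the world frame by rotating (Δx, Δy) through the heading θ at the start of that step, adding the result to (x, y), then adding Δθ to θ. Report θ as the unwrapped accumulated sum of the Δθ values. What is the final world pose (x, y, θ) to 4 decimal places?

(0.0226, 0.7571, -1.1583)

step 1: ξ=(vx,vy,ωz)=(0.1200, 0.0400, -0.2500), dt=0.8 → body Δ=(0.0986, 0.0222, -0.2000) → world pose (0.0986, 0.0222, -0.2000)
step 2: ξ=(vx,vy,ωz)=(-0.1400, 0.1200, -0.6667), dt=1.5 → body Δ=(-0.0940, 0.2480, -1.0000) → world pose (0.0557, 0.2839, -1.2000)
step 3: ξ=(vx,vy,ωz)=(-0.4500, 0.1500, 0.0417), dt=1.0 → body Δ=(-0.4530, 0.1406, 0.0417) → world pose (0.0226, 0.7571, -1.1583)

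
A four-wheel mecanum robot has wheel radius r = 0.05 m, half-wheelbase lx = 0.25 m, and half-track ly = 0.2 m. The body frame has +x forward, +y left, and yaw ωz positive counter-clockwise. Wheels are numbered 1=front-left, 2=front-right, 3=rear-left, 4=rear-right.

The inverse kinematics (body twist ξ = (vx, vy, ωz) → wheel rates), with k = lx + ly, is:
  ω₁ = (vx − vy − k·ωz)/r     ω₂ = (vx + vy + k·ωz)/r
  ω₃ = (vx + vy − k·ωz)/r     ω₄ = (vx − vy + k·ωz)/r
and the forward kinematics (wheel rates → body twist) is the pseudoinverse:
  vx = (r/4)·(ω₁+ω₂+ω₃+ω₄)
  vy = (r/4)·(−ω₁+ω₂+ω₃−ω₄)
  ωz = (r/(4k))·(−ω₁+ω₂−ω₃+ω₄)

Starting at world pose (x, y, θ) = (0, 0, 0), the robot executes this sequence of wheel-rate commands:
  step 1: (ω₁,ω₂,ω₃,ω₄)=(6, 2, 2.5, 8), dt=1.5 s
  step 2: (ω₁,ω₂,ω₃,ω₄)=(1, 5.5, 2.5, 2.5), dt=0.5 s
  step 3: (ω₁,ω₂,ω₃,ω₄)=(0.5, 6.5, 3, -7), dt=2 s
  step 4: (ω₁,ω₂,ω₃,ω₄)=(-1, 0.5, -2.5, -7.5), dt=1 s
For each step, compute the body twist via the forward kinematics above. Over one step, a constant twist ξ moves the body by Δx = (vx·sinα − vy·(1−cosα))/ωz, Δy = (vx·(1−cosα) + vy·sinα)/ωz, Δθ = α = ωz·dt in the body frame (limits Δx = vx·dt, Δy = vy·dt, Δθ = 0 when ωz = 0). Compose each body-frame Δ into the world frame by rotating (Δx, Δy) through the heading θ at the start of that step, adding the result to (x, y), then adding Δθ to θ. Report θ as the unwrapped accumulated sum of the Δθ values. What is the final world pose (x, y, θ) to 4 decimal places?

(0.3724, 0.3672, -0.1944)

step 1: ξ=(vx,vy,ωz)=(0.2313, -0.1188, 0.0417), dt=1.5 → body Δ=(0.3522, -0.1672, 0.0625) → world pose (0.3522, -0.1672, 0.0625)
step 2: ξ=(vx,vy,ωz)=(0.1438, 0.0563, 0.1250), dt=0.5 → body Δ=(0.0709, 0.0304, 0.0625) → world pose (0.4211, -0.1324, 0.1250)
step 3: ξ=(vx,vy,ωz)=(0.0375, 0.2000, -0.1111), dt=2.0 → body Δ=(0.1186, 0.3884, -0.2222) → world pose (0.4904, 0.2677, -0.0972)
step 4: ξ=(vx,vy,ωz)=(-0.1313, 0.0813, -0.0972), dt=1.0 → body Δ=(-0.1271, 0.0875, -0.0972) → world pose (0.3724, 0.3672, -0.1944)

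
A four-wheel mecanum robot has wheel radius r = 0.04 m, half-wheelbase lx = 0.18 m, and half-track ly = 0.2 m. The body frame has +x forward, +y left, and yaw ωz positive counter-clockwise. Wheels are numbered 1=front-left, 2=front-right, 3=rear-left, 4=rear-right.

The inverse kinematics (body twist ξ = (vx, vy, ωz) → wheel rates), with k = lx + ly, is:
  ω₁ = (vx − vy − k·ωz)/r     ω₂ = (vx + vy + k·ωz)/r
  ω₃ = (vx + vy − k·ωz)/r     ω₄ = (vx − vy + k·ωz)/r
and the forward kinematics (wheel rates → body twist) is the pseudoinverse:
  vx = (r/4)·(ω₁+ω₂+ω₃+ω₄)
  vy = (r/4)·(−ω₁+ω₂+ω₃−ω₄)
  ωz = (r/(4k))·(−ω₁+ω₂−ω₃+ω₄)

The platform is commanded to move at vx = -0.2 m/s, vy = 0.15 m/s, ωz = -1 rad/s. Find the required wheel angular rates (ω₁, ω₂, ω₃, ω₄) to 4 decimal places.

(0.7500, -10.7500, 8.2500, -18.2500)

k = lx + ly = 0.18 + 0.2 = 0.3800;  k·ωz = 0.3800·-1 = -0.3800
ω₁ (FL) = (vx − vy − k·ωz)/r = 0.0300/0.04 = 0.7500
ω₂ (FR) = (vx + vy + k·ωz)/r = -0.4300/0.04 = -10.7500
ω₃ (RL) = (vx + vy − k·ωz)/r = 0.3300/0.04 = 8.2500
ω₄ (RR) = (vx − vy + k·ωz)/r = -0.7300/0.04 = -18.2500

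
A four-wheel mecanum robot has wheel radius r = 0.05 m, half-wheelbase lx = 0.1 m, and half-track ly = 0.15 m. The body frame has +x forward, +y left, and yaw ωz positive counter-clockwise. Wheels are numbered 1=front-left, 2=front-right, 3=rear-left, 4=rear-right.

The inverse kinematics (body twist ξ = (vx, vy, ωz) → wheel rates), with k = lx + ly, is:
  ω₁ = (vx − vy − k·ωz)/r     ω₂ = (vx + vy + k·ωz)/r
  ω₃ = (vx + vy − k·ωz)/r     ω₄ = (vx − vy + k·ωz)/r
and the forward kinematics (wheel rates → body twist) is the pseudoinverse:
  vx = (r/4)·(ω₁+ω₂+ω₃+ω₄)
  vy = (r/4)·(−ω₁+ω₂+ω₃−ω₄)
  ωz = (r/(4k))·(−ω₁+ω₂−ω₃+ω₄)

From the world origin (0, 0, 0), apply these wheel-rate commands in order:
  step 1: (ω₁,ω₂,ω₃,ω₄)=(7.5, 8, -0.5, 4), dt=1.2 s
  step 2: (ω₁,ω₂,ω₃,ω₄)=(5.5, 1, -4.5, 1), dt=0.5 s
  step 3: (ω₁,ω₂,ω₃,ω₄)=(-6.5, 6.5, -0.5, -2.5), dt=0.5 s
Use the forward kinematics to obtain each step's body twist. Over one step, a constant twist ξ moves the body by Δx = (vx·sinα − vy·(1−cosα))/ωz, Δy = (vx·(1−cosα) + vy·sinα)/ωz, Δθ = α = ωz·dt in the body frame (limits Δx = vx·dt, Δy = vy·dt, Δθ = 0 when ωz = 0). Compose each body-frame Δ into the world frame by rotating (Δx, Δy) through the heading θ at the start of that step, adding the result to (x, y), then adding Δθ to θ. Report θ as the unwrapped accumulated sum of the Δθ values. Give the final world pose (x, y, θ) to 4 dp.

step 1: ξ=(vx,vy,ωz)=(0.2375, -0.0500, 0.2500), dt=1.2 → body Δ=(0.2897, -0.0167, 0.3000) → world pose (0.2897, -0.0167, 0.3000)
step 2: ξ=(vx,vy,ωz)=(0.0375, -0.1250, 0.0500), dt=0.5 → body Δ=(0.0195, -0.0623, 0.0250) → world pose (0.3267, -0.0704, 0.3250)
step 3: ξ=(vx,vy,ωz)=(-0.0375, 0.1875, 0.5500), dt=0.5 → body Δ=(-0.0313, 0.0900, 0.2750) → world pose (0.2683, 0.0049, 0.6000)

(0.2683, 0.0049, 0.6000)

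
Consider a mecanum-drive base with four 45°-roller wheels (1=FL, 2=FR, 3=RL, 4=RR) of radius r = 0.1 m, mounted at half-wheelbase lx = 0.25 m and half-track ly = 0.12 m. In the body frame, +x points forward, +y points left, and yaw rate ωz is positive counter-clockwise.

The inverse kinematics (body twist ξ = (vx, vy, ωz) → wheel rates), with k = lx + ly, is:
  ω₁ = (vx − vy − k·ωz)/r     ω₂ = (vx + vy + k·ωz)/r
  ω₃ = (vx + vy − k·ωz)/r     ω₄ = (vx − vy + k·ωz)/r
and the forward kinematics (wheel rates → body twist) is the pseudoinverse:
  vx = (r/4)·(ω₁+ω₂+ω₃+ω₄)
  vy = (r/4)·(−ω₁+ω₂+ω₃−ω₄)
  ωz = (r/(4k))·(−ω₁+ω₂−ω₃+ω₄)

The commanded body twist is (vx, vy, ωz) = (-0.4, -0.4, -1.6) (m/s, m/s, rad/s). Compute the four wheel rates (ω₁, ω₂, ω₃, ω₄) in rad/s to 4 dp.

k = lx + ly = 0.25 + 0.12 = 0.3700;  k·ωz = 0.3700·-1.6 = -0.5920
ω₁ (FL) = (vx − vy − k·ωz)/r = 0.5920/0.1 = 5.9200
ω₂ (FR) = (vx + vy + k·ωz)/r = -1.3920/0.1 = -13.9200
ω₃ (RL) = (vx + vy − k·ωz)/r = -0.2080/0.1 = -2.0800
ω₄ (RR) = (vx − vy + k·ωz)/r = -0.5920/0.1 = -5.9200

(5.9200, -13.9200, -2.0800, -5.9200)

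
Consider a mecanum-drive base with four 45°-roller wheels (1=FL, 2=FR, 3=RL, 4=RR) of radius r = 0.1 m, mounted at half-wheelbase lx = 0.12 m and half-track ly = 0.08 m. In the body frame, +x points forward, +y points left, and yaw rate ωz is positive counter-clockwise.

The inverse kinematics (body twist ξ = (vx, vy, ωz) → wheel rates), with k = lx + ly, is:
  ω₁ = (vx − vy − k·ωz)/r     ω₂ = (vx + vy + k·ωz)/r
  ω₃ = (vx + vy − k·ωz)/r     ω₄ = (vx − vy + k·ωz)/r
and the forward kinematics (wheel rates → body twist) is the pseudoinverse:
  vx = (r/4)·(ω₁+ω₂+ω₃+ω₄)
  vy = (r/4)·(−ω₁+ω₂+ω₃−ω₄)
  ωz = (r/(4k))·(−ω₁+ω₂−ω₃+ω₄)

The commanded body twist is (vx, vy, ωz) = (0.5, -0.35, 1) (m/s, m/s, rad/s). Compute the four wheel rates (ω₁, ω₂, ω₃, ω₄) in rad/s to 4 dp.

k = lx + ly = 0.12 + 0.08 = 0.2000;  k·ωz = 0.2000·1 = 0.2000
ω₁ (FL) = (vx − vy − k·ωz)/r = 0.6500/0.1 = 6.5000
ω₂ (FR) = (vx + vy + k·ωz)/r = 0.3500/0.1 = 3.5000
ω₃ (RL) = (vx + vy − k·ωz)/r = -0.0500/0.1 = -0.5000
ω₄ (RR) = (vx − vy + k·ωz)/r = 1.0500/0.1 = 10.5000

(6.5000, 3.5000, -0.5000, 10.5000)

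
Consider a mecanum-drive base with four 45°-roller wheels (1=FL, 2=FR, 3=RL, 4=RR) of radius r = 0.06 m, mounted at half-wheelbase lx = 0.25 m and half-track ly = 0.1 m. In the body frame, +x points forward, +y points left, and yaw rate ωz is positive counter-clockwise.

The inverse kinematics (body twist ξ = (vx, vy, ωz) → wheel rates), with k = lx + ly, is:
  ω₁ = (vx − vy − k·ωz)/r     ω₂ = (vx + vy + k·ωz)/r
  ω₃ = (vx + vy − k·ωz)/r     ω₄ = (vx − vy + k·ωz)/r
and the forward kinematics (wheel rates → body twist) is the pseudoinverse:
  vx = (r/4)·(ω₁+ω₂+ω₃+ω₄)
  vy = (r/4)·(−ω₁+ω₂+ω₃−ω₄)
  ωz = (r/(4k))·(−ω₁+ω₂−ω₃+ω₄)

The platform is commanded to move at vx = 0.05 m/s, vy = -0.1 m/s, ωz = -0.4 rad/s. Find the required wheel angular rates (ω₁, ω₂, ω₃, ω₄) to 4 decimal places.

(4.8333, -3.1667, 1.5000, 0.1667)

k = lx + ly = 0.25 + 0.1 = 0.3500;  k·ωz = 0.3500·-0.4 = -0.1400
ω₁ (FL) = (vx − vy − k·ωz)/r = 0.2900/0.06 = 4.8333
ω₂ (FR) = (vx + vy + k·ωz)/r = -0.1900/0.06 = -3.1667
ω₃ (RL) = (vx + vy − k·ωz)/r = 0.0900/0.06 = 1.5000
ω₄ (RR) = (vx − vy + k·ωz)/r = 0.0100/0.06 = 0.1667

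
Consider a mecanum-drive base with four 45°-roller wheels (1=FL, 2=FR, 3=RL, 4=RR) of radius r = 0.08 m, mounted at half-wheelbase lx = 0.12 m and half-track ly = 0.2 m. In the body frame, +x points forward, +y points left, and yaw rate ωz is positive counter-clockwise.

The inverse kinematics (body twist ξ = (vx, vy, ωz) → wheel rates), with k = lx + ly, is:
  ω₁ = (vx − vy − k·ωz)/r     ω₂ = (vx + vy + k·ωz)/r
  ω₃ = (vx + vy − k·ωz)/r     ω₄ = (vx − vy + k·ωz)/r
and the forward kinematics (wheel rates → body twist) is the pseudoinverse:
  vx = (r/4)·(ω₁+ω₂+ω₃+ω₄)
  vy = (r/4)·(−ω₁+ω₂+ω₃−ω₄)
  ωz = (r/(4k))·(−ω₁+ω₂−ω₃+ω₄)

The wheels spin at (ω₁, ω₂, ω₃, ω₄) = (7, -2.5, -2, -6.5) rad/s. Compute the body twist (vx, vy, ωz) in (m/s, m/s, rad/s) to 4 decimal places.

k = lx + ly = 0.12 + 0.2 = 0.3200
ω₁+ω₂+ω₃+ω₄ = -4.0000  →  vx = (0.08/4)·-4.0000 = -0.0800
−ω₁+ω₂+ω₃−ω₄ = -5.0000  →  vy = (0.08/4)·-5.0000 = -0.1000
−ω₁+ω₂−ω₃+ω₄ = -14.0000  →  ωz = (0.08/1.2800)·-14.0000 = -0.8750

(-0.0800, -0.1000, -0.8750)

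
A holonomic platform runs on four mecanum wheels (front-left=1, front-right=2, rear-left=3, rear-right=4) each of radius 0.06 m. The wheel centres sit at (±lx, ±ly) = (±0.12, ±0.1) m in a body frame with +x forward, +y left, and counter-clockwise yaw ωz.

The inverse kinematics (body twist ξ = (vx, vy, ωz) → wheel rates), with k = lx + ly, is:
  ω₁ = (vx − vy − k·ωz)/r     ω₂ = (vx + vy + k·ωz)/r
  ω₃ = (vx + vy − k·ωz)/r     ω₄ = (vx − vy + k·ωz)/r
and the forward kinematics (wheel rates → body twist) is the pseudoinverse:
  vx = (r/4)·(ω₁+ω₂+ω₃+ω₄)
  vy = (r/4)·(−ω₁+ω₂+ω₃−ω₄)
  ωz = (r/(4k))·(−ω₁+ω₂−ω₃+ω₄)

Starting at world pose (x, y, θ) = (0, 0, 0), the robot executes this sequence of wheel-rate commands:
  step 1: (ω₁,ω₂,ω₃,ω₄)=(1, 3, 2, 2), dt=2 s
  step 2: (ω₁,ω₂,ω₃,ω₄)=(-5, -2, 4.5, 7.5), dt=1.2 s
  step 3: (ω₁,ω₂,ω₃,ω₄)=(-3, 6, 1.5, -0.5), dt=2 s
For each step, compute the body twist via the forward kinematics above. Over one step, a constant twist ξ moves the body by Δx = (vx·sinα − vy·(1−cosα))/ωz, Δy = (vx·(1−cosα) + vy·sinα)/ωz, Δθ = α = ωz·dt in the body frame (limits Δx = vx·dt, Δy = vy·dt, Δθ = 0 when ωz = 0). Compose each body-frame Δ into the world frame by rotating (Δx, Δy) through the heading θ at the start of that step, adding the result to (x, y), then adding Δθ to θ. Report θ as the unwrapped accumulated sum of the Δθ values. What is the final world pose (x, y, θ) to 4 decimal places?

(0.0432, 0.3481, 1.7182)

step 1: ξ=(vx,vy,ωz)=(0.1200, 0.0300, 0.1364), dt=2.0 → body Δ=(0.2289, 0.0918, 0.2727) → world pose (0.2289, 0.0918, 0.2727)
step 2: ξ=(vx,vy,ωz)=(0.0750, 0.0000, 0.4091), dt=1.2 → body Δ=(0.0864, 0.0217, 0.4909) → world pose (0.3063, 0.1359, 0.7636)
step 3: ξ=(vx,vy,ωz)=(0.0600, 0.1650, 0.4773), dt=2.0 → body Δ=(-0.0433, 0.3352, 0.9545) → world pose (0.0432, 0.3481, 1.7182)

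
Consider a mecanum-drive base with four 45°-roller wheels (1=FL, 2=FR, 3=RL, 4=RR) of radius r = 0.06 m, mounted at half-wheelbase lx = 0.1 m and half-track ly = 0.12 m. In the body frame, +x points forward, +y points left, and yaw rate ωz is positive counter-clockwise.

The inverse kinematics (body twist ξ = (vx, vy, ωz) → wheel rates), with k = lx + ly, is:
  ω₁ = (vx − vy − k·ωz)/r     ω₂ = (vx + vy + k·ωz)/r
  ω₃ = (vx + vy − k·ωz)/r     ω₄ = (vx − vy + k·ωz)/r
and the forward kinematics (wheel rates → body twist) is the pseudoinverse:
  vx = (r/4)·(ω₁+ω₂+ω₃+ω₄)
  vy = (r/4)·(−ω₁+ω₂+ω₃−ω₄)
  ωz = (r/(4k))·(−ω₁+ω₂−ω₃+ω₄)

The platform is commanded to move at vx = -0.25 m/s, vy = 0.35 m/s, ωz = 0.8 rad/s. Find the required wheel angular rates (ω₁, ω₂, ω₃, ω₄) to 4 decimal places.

k = lx + ly = 0.1 + 0.12 = 0.2200;  k·ωz = 0.2200·0.8 = 0.1760
ω₁ (FL) = (vx − vy − k·ωz)/r = -0.7760/0.06 = -12.9333
ω₂ (FR) = (vx + vy + k·ωz)/r = 0.2760/0.06 = 4.6000
ω₃ (RL) = (vx + vy − k·ωz)/r = -0.0760/0.06 = -1.2667
ω₄ (RR) = (vx − vy + k·ωz)/r = -0.4240/0.06 = -7.0667

(-12.9333, 4.6000, -1.2667, -7.0667)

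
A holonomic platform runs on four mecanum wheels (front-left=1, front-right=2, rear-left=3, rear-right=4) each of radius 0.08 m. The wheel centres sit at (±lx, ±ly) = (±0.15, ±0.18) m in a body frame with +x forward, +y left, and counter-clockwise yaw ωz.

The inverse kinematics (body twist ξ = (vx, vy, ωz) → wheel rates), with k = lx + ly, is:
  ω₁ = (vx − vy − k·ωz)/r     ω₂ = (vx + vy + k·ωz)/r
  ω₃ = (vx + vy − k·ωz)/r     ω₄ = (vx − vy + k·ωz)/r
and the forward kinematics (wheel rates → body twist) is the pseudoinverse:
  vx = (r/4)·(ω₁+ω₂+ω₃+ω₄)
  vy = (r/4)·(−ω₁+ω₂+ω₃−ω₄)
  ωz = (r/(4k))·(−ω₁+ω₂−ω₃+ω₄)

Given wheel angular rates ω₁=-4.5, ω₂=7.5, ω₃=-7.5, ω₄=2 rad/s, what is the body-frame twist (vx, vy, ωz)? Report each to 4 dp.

(-0.0500, 0.0500, 1.3030)

k = lx + ly = 0.15 + 0.18 = 0.3300
ω₁+ω₂+ω₃+ω₄ = -2.5000  →  vx = (0.08/4)·-2.5000 = -0.0500
−ω₁+ω₂+ω₃−ω₄ = 2.5000  →  vy = (0.08/4)·2.5000 = 0.0500
−ω₁+ω₂−ω₃+ω₄ = 21.5000  →  ωz = (0.08/1.3200)·21.5000 = 1.3030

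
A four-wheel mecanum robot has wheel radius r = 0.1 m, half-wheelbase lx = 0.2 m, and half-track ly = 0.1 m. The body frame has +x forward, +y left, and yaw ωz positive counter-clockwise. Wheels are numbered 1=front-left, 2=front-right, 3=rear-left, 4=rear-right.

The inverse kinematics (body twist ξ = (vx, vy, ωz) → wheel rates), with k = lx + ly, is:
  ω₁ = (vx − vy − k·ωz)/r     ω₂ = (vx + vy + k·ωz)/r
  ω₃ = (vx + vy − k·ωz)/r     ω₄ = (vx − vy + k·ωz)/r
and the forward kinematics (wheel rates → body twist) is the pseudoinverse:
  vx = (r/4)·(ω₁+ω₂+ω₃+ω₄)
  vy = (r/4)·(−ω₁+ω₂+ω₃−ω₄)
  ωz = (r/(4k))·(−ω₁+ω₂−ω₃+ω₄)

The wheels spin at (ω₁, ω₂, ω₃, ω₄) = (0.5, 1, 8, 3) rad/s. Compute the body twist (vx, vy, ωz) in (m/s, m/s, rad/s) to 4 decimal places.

(0.3125, 0.1375, -0.3750)

k = lx + ly = 0.2 + 0.1 = 0.3000
ω₁+ω₂+ω₃+ω₄ = 12.5000  →  vx = (0.1/4)·12.5000 = 0.3125
−ω₁+ω₂+ω₃−ω₄ = 5.5000  →  vy = (0.1/4)·5.5000 = 0.1375
−ω₁+ω₂−ω₃+ω₄ = -4.5000  →  ωz = (0.1/1.2000)·-4.5000 = -0.3750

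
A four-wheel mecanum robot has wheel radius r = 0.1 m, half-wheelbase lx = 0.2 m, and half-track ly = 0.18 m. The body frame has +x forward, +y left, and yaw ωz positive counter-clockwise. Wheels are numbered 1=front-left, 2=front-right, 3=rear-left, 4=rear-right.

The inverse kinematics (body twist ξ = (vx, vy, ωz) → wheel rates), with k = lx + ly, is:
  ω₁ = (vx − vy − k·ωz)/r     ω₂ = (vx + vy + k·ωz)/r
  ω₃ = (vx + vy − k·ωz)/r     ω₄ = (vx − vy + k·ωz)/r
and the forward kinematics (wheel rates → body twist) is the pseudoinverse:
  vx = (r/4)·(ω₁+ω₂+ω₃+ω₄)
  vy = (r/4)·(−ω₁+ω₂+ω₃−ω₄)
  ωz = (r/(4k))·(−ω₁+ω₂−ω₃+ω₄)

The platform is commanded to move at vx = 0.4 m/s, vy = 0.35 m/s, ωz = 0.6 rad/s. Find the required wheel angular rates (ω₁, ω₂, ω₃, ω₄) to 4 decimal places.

(-1.7800, 9.7800, 5.2200, 2.7800)

k = lx + ly = 0.2 + 0.18 = 0.3800;  k·ωz = 0.3800·0.6 = 0.2280
ω₁ (FL) = (vx − vy − k·ωz)/r = -0.1780/0.1 = -1.7800
ω₂ (FR) = (vx + vy + k·ωz)/r = 0.9780/0.1 = 9.7800
ω₃ (RL) = (vx + vy − k·ωz)/r = 0.5220/0.1 = 5.2200
ω₄ (RR) = (vx − vy + k·ωz)/r = 0.2780/0.1 = 2.7800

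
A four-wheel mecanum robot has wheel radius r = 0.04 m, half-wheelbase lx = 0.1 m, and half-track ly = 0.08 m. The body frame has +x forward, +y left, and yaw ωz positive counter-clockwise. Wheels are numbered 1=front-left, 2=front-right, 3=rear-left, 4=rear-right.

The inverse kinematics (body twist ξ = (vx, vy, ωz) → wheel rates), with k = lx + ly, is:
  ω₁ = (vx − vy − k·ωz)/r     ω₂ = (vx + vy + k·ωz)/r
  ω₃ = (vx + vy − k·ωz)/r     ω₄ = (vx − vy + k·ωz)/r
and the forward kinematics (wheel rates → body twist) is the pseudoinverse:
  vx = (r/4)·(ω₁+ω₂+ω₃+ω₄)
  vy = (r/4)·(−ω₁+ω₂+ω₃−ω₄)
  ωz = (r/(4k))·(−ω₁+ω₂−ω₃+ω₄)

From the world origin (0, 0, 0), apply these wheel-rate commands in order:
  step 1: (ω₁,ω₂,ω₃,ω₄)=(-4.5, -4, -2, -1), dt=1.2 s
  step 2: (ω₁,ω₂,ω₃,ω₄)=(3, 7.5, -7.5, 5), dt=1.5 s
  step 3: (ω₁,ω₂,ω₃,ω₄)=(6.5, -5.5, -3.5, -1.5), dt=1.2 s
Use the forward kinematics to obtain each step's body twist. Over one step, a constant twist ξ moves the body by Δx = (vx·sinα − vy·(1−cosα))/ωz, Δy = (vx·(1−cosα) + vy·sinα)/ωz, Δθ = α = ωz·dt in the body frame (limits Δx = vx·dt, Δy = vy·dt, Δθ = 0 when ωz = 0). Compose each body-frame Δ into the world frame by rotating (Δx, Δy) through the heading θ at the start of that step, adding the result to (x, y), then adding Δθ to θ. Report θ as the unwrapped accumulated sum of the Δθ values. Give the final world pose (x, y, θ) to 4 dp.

(0.1532, -0.1152, 0.8500)

step 1: ξ=(vx,vy,ωz)=(-0.1150, -0.0050, 0.0833), dt=1.2 → body Δ=(-0.1375, -0.0129, 0.1000) → world pose (-0.1375, -0.0129, 0.1000)
step 2: ξ=(vx,vy,ωz)=(0.0800, -0.0800, 0.9444), dt=1.5 → body Δ=(0.1554, -0.0120, 1.4167) → world pose (0.0184, -0.0093, 1.5167)
step 3: ξ=(vx,vy,ωz)=(-0.0400, -0.1400, -0.5556), dt=1.2 → body Δ=(-0.0985, -0.1404, -0.6667) → world pose (0.1532, -0.1152, 0.8500)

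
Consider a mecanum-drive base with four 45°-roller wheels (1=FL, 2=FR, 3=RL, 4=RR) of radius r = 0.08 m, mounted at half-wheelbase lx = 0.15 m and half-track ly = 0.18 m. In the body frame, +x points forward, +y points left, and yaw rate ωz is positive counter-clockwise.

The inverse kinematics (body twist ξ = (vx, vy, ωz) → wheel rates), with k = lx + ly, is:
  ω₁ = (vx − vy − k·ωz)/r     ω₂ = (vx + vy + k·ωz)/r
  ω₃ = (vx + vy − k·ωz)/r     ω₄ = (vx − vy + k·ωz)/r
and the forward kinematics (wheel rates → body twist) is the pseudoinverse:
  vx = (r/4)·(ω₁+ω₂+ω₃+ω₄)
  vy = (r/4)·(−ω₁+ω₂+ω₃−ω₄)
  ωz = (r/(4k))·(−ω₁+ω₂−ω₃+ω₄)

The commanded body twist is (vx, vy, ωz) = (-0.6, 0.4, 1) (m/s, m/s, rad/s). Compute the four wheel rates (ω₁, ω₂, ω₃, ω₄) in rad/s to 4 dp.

(-16.6250, 1.6250, -6.6250, -8.3750)

k = lx + ly = 0.15 + 0.18 = 0.3300;  k·ωz = 0.3300·1 = 0.3300
ω₁ (FL) = (vx − vy − k·ωz)/r = -1.3300/0.08 = -16.6250
ω₂ (FR) = (vx + vy + k·ωz)/r = 0.1300/0.08 = 1.6250
ω₃ (RL) = (vx + vy − k·ωz)/r = -0.5300/0.08 = -6.6250
ω₄ (RR) = (vx − vy + k·ωz)/r = -0.6700/0.08 = -8.3750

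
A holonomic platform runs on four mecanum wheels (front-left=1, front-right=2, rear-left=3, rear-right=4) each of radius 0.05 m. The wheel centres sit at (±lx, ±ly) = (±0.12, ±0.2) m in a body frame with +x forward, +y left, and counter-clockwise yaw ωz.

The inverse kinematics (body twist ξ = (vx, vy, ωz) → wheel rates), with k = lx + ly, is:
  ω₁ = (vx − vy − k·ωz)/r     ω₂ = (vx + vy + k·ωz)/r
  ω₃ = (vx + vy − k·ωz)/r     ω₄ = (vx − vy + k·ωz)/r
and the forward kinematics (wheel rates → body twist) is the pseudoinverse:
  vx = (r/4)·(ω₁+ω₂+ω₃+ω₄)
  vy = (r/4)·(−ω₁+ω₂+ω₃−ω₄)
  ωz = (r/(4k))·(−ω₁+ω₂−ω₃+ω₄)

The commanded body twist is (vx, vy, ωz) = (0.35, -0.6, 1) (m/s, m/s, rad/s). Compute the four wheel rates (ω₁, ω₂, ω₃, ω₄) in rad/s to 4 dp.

(12.6000, 1.4000, -11.4000, 25.4000)

k = lx + ly = 0.12 + 0.2 = 0.3200;  k·ωz = 0.3200·1 = 0.3200
ω₁ (FL) = (vx − vy − k·ωz)/r = 0.6300/0.05 = 12.6000
ω₂ (FR) = (vx + vy + k·ωz)/r = 0.0700/0.05 = 1.4000
ω₃ (RL) = (vx + vy − k·ωz)/r = -0.5700/0.05 = -11.4000
ω₄ (RR) = (vx − vy + k·ωz)/r = 1.2700/0.05 = 25.4000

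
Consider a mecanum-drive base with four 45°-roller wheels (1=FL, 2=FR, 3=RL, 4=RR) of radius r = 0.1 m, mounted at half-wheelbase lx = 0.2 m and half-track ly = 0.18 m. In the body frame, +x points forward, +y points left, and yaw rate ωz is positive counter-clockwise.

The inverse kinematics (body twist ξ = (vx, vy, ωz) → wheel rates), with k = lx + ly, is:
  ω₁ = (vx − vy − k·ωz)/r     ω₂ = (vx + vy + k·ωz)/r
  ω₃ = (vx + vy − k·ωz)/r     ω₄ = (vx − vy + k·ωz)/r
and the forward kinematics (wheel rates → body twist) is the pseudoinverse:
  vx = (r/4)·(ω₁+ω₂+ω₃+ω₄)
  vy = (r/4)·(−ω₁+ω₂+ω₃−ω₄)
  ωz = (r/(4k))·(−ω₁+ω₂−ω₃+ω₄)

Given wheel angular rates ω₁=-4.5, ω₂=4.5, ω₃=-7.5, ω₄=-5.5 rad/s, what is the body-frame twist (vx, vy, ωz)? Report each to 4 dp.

(-0.3250, 0.1750, 0.7237)

k = lx + ly = 0.2 + 0.18 = 0.3800
ω₁+ω₂+ω₃+ω₄ = -13.0000  →  vx = (0.1/4)·-13.0000 = -0.3250
−ω₁+ω₂+ω₃−ω₄ = 7.0000  →  vy = (0.1/4)·7.0000 = 0.1750
−ω₁+ω₂−ω₃+ω₄ = 11.0000  →  ωz = (0.1/1.5200)·11.0000 = 0.7237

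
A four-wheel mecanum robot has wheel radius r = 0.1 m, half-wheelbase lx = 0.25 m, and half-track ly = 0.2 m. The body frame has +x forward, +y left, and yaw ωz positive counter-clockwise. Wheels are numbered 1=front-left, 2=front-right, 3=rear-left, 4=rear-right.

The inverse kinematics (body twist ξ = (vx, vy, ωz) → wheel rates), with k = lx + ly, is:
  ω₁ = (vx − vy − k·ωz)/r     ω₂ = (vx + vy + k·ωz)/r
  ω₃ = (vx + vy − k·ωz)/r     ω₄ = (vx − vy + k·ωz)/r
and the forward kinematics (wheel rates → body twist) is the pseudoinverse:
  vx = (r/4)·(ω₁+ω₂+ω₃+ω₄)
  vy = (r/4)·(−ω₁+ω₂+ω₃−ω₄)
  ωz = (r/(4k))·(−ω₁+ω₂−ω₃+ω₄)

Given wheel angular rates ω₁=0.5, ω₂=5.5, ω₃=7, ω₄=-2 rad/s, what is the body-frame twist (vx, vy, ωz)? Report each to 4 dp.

(0.2750, 0.3500, -0.2222)

k = lx + ly = 0.25 + 0.2 = 0.4500
ω₁+ω₂+ω₃+ω₄ = 11.0000  →  vx = (0.1/4)·11.0000 = 0.2750
−ω₁+ω₂+ω₃−ω₄ = 14.0000  →  vy = (0.1/4)·14.0000 = 0.3500
−ω₁+ω₂−ω₃+ω₄ = -4.0000  →  ωz = (0.1/1.8000)·-4.0000 = -0.2222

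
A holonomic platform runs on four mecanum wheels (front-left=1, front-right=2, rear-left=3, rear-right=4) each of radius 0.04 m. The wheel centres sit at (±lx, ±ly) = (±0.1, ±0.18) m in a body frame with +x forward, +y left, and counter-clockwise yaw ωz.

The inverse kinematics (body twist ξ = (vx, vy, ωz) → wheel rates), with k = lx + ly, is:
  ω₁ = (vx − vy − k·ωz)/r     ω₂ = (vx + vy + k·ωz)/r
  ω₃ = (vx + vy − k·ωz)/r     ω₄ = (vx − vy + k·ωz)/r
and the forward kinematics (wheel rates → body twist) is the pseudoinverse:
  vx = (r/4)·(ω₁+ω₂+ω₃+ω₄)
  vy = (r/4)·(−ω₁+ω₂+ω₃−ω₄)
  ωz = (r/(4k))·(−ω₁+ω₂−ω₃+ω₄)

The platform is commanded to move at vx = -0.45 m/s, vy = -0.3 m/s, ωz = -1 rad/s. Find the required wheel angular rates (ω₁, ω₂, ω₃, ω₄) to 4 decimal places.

k = lx + ly = 0.1 + 0.18 = 0.2800;  k·ωz = 0.2800·-1 = -0.2800
ω₁ (FL) = (vx − vy − k·ωz)/r = 0.1300/0.04 = 3.2500
ω₂ (FR) = (vx + vy + k·ωz)/r = -1.0300/0.04 = -25.7500
ω₃ (RL) = (vx + vy − k·ωz)/r = -0.4700/0.04 = -11.7500
ω₄ (RR) = (vx − vy + k·ωz)/r = -0.4300/0.04 = -10.7500

(3.2500, -25.7500, -11.7500, -10.7500)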